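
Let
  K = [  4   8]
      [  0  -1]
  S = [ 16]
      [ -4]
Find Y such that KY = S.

Left-multiplying both sides by K⁻¹ gives Y = K⁻¹S.
det K = -4, so K⁻¹ = [[1/4, 2], [0, -1]].
Y = K⁻¹S = [[1/4, 2], [0, -1]] · [[16], [-4]] = [[-4], [4]].

Y = [[-4], [4]]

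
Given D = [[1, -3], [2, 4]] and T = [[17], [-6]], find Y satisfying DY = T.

Y = [[5], [-4]]

Since D multiplies Y on the left, Y = D⁻¹T.
D has determinant 10; D⁻¹ = [[2/5, 3/10], [-1/5, 1/10]].
Y = D⁻¹T = [[2/5, 3/10], [-1/5, 1/10]] · [[17], [-6]] = [[5], [-4]].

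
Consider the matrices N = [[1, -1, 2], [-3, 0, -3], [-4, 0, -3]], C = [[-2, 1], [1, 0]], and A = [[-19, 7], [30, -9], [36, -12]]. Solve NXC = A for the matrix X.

Left-multiply by N⁻¹ and right-multiply by C⁻¹: X = N⁻¹AC⁻¹.
det N = -3; the adjugate gives N⁻¹ = [[0, 1, -1], [-1, -5/3, 1], [0, -4/3, 1]].
det C = -1; the adjugate gives C⁻¹ = [[0, 1], [1, 2]].
N⁻¹A = [[-6, 3], [5, -4], [-4, 0]].
X = (N⁻¹A)C⁻¹ = [[3, 0], [-4, -3], [0, -4]].

X = [[3, 0], [-4, -3], [0, -4]]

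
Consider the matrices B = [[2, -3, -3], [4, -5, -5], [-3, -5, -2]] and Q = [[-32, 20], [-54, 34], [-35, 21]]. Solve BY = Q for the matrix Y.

Left-multiplying both sides by B⁻¹ gives Y = B⁻¹Q.
det B = 6, so B⁻¹ = [[-5/2, 3/2, 0], [23/6, -13/6, -1/3], [-35/6, 19/6, 1/3]].
Y = B⁻¹Q = [[-5/2, 3/2, 0], [23/6, -13/6, -1/3], [-35/6, 19/6, 1/3]] · [[-32, 20], [-54, 34], [-35, 21]] = [[-1, 1], [6, -4], [4, -2]].

Y = [[-1, 1], [6, -4], [4, -2]]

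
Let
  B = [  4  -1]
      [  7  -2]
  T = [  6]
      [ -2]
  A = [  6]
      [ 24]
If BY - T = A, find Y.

BY = A + T = [[12], [22]].
Left-multiplying both sides by B⁻¹ gives Y = B⁻¹(A + T).
det B = -1, so B⁻¹ = [[2, -1], [7, -4]].
Y = B⁻¹(A + T) = [[2], [-4]].

Y = [[2], [-4]]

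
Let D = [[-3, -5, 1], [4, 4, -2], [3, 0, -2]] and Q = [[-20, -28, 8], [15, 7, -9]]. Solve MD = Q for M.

Since D sits to the right of M, M = QD⁻¹.
det D = 2, so D⁻¹ = [[-4, -5, 3], [1, 3/2, -1], [-6, -15/2, 4]].
M = QD⁻¹ = [[-20, -28, 8], [15, 7, -9]] · [[-4, -5, 3], [1, 3/2, -1], [-6, -15/2, 4]] = [[4, -2, 0], [1, 3, 2]].

M = [[4, -2, 0], [1, 3, 2]]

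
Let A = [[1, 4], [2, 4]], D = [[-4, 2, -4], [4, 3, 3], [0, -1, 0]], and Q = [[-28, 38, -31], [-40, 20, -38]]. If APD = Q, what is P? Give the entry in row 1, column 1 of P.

Isolating P: multiply by A⁻¹ from the left and D⁻¹ from the right, so P = A⁻¹QD⁻¹.
det A = -4; the adjugate gives A⁻¹ = [[-1, 1], [1/2, -1/4]].
det D = 4, so D⁻¹ = [[3/4, 1, 9/2], [0, 0, -1], [-1, -1, -5]].
A⁻¹Q = [[-12, -18, -7], [-4, 14, -6]].
P = (A⁻¹Q)D⁻¹ = [[-2, -5, -1], [3, 2, -2]].

-2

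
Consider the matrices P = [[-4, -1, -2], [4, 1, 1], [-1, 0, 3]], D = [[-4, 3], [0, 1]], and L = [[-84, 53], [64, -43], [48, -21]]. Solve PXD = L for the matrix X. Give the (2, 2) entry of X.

Left-multiply by P⁻¹ and right-multiply by D⁻¹: X = P⁻¹LD⁻¹.
det P = -1; the adjugate gives P⁻¹ = [[-3, -3, -1], [13, 14, 4], [-1, -1, 0]].
det D = -4; the adjugate gives D⁻¹ = [[-1/4, 3/4], [0, 1]].
P⁻¹L = [[12, -9], [-4, 3], [20, -10]].
X = (P⁻¹L)D⁻¹ = [[-3, 0], [1, 0], [-5, 5]].

0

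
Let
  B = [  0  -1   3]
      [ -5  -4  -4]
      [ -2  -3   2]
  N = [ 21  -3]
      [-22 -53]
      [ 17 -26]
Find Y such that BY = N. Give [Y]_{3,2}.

1

Left-multiplying both sides by B⁻¹ gives Y = B⁻¹N.
det B = 3, so B⁻¹ = [[-20/3, -7/3, 16/3], [6, 2, -5], [7/3, 2/3, -5/3]].
Y = B⁻¹N = [[-20/3, -7/3, 16/3], [6, 2, -5], [7/3, 2/3, -5/3]] · [[21, -3], [-22, -53], [17, -26]] = [[2, 5], [-3, 6], [6, 1]].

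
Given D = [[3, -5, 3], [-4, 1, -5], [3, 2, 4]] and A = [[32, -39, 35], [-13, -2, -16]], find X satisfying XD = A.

X = [[6, -5, -2], [-2, -2, -5]]

Since D sits to the right of X, X = AD⁻¹.
det D = 4, so D⁻¹ = [[7/2, 13/2, 11/2], [1/4, 3/4, 3/4], [-11/4, -21/4, -17/4]].
X = AD⁻¹ = [[32, -39, 35], [-13, -2, -16]] · [[7/2, 13/2, 11/2], [1/4, 3/4, 3/4], [-11/4, -21/4, -17/4]] = [[6, -5, -2], [-2, -2, -5]].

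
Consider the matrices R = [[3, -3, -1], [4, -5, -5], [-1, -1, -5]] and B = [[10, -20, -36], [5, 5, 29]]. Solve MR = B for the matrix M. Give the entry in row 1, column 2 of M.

R is on the right of M, so right-multiply by R⁻¹: M = BR⁻¹.
det R = -6, so R⁻¹ = [[-10/3, 7/3, -5/3], [-25/6, 8/3, -11/6], [3/2, -1, 1/2]].
M = BR⁻¹ = [[10, -20, -36], [5, 5, 29]] · [[-10/3, 7/3, -5/3], [-25/6, 8/3, -11/6], [3/2, -1, 1/2]] = [[-4, 6, 2], [6, -4, -3]].

6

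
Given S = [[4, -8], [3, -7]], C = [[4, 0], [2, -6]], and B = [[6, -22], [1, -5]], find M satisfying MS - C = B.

M = [[1, 2], [-3, 5]]

MS = B + C = [[10, -22], [3, -11]].
S is on the right of M, so right-multiply by S⁻¹: M = (B + C)S⁻¹.
det S = -4, so S⁻¹ = [[7/4, -2], [3/4, -1]].
M = (B + C)S⁻¹ = [[1, 2], [-3, 5]].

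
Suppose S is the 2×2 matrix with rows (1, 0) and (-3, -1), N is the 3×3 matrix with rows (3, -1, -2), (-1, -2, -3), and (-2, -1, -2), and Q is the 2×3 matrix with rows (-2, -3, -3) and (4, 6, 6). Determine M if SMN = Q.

M = [[-1, 3, -2], [1, -3, 2]]

Left-multiply by S⁻¹ and right-multiply by N⁻¹: M = S⁻¹QN⁻¹.
S has determinant -1; S⁻¹ = [[1, 0], [-3, -1]].
det N = 5, so N⁻¹ = [[1/5, 0, -1/5], [4/5, -2, 11/5], [-3/5, 1, -7/5]].
S⁻¹Q = [[-2, -3, -3], [2, 3, 3]].
M = (S⁻¹Q)N⁻¹ = [[-1, 3, -2], [1, -3, 2]].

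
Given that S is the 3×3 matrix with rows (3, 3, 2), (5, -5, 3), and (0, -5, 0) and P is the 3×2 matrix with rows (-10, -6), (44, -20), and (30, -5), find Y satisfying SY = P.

Y = [[4, -3], [-6, 1], [-2, 0]]

Left-multiplying both sides by S⁻¹ gives Y = S⁻¹P.
det S = -5, so S⁻¹ = [[-3, 2, -19/5], [0, 0, -1/5], [5, -3, 6]].
Y = S⁻¹P = [[-3, 2, -19/5], [0, 0, -1/5], [5, -3, 6]] · [[-10, -6], [44, -20], [30, -5]] = [[4, -3], [-6, 1], [-2, 0]].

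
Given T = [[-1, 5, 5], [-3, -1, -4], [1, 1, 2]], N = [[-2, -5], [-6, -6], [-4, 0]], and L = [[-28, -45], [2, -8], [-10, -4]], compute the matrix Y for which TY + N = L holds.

Y = [[1, 5], [-3, -5], [-2, -2]]

TY = L − N = [[-26, -40], [8, -2], [-6, -4]].
T is on the left of Y, so left-multiply by T⁻¹: Y = T⁻¹(L − N).
T has determinant -2; T⁻¹ = [[-1, 5/2, 15/2], [-1, 7/2, 19/2], [1, -3, -8]].
Y = T⁻¹(L − N) = [[1, 5], [-3, -5], [-2, -2]].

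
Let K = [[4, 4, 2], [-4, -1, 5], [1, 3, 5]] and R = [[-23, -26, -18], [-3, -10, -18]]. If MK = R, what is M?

M = [[-4, 1, -3], [-4, -3, 1]]

Since K sits to the right of M, M = RK⁻¹.
K has determinant -2; K⁻¹ = [[10, 7, -11], [-25/2, -9, 14], [11/2, 4, -6]].
M = RK⁻¹ = [[-23, -26, -18], [-3, -10, -18]] · [[10, 7, -11], [-25/2, -9, 14], [11/2, 4, -6]] = [[-4, 1, -3], [-4, -3, 1]].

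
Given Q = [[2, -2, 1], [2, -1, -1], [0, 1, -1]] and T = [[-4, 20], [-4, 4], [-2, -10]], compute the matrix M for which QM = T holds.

Since Q multiplies M on the left, M = Q⁻¹T.
det Q = 2; the adjugate gives Q⁻¹ = [[1, -1/2, 3/2], [1, -1, 2], [1, -1, 1]].
M = Q⁻¹T = [[1, -1/2, 3/2], [1, -1, 2], [1, -1, 1]] · [[-4, 20], [-4, 4], [-2, -10]] = [[-5, 3], [-4, -4], [-2, 6]].

M = [[-5, 3], [-4, -4], [-2, 6]]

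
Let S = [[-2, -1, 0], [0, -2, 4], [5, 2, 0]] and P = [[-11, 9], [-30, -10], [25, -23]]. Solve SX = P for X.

S is on the left of X, so left-multiply by S⁻¹: X = S⁻¹P.
det S = -4; the adjugate gives S⁻¹ = [[2, 0, 1], [-5, 0, -2], [-5/2, 1/4, -1]].
X = S⁻¹P = [[2, 0, 1], [-5, 0, -2], [-5/2, 1/4, -1]] · [[-11, 9], [-30, -10], [25, -23]] = [[3, -5], [5, 1], [-5, -2]].

X = [[3, -5], [5, 1], [-5, -2]]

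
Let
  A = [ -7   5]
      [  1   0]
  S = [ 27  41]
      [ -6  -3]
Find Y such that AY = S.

Y = [[-6, -3], [-3, 4]]

Left-multiplying both sides by A⁻¹ gives Y = A⁻¹S.
det A = -5; the adjugate gives A⁻¹ = [[0, 1], [1/5, 7/5]].
Y = A⁻¹S = [[0, 1], [1/5, 7/5]] · [[27, 41], [-6, -3]] = [[-6, -3], [-3, 4]].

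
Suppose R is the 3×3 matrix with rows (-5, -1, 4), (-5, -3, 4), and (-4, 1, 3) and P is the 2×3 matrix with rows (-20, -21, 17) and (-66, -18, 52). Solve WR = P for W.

W = [[4, 4, -5], [4, 6, 4]]

Since R sits to the right of W, W = PR⁻¹.
det R = -2, so R⁻¹ = [[13/2, -7/2, -4], [1/2, -1/2, 0], [17/2, -9/2, -5]].
W = PR⁻¹ = [[-20, -21, 17], [-66, -18, 52]] · [[13/2, -7/2, -4], [1/2, -1/2, 0], [17/2, -9/2, -5]] = [[4, 4, -5], [4, 6, 4]].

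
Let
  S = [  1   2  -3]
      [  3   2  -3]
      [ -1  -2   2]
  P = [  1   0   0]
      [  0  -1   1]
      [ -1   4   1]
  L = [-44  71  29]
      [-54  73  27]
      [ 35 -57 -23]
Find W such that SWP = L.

W = [[-5, -1, 0], [-2, 2, 4], [5, -2, -4]]

Left-multiply by S⁻¹ and right-multiply by P⁻¹: W = S⁻¹LP⁻¹.
det S = 4; the adjugate gives S⁻¹ = [[-1/2, 1/2, 0], [-3/4, -1/4, -3/2], [-1, 0, -1]].
det P = -5, so P⁻¹ = [[1, 0, 0], [1/5, -1/5, 1/5], [1/5, 4/5, 1/5]].
S⁻¹L = [[-5, 1, -1], [-6, 14, 6], [9, -14, -6]].
W = (S⁻¹L)P⁻¹ = [[-5, -1, 0], [-2, 2, 4], [5, -2, -4]].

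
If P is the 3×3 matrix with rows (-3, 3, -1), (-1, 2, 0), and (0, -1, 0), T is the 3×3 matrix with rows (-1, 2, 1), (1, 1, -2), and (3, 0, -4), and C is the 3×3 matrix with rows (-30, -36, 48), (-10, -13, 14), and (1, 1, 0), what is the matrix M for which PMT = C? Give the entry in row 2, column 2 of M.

3

Left-multiply by P⁻¹ and right-multiply by T⁻¹: M = P⁻¹CT⁻¹.
P has determinant -1; P⁻¹ = [[0, -1, -2], [0, 0, -1], [-1, 3, 3]].
det T = -3, so T⁻¹ = [[4/3, -8/3, 5/3], [2/3, -1/3, 1/3], [1, -2, 1]].
P⁻¹C = [[8, 11, -14], [-1, -1, 0], [3, 0, -6]].
M = (P⁻¹C)T⁻¹ = [[4, 3, 3], [-2, 3, -2], [-2, 4, -1]].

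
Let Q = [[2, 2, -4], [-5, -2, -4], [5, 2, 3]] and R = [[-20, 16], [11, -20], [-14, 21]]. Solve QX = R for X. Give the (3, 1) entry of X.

Q is on the left of X, so left-multiply by Q⁻¹: X = Q⁻¹R.
det Q = -6, so Q⁻¹ = [[-1/3, 7/3, 8/3], [5/6, -13/3, -14/3], [0, -1, -1]].
X = Q⁻¹R = [[-1/3, 7/3, 8/3], [5/6, -13/3, -14/3], [0, -1, -1]] · [[-20, 16], [11, -20], [-14, 21]] = [[-5, 4], [1, 2], [3, -1]].

3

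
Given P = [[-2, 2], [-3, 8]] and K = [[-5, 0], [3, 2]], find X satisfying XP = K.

X = [[4, -1], [-3, 1]]

Right-multiplying both sides by P⁻¹ gives X = KP⁻¹.
det P = -10, so P⁻¹ = [[-4/5, 1/5], [-3/10, 1/5]].
X = KP⁻¹ = [[-5, 0], [3, 2]] · [[-4/5, 1/5], [-3/10, 1/5]] = [[4, -1], [-3, 1]].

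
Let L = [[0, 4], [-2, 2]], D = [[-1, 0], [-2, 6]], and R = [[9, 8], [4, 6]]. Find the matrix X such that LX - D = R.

X = [[1, -4], [2, 2]]

LX = R + D = [[8, 8], [2, 12]].
Left-multiplying both sides by L⁻¹ gives X = L⁻¹(R + D).
det L = 8, so L⁻¹ = [[1/4, -1/2], [1/4, 0]].
X = L⁻¹(R + D) = [[1, -4], [2, 2]].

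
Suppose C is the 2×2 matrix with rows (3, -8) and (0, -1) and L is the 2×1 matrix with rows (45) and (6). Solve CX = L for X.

Since C multiplies X on the left, X = C⁻¹L.
det C = -3; the adjugate gives C⁻¹ = [[1/3, -8/3], [0, -1]].
X = C⁻¹L = [[1/3, -8/3], [0, -1]] · [[45], [6]] = [[-1], [-6]].

X = [[-1], [-6]]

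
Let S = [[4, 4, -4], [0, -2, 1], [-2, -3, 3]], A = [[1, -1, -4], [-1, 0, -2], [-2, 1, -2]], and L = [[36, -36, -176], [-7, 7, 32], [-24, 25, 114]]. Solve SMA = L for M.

Isolating M: multiply by S⁻¹ from the left and A⁻¹ from the right, so M = S⁻¹LA⁻¹.
S has determinant -4; S⁻¹ = [[3/4, 0, 1], [1/2, -1, 1], [1, -1, 2]].
A has determinant 4; A⁻¹ = [[1/2, -3/2, 1/2], [1/2, -5/2, 3/2], [-1/4, 1/4, -1/4]].
S⁻¹L = [[3, -2, -18], [1, 0, -6], [-5, 7, 20]].
M = (S⁻¹L)A⁻¹ = [[5, -4, 3], [2, -3, 2], [-4, -5, 3]].

M = [[5, -4, 3], [2, -3, 2], [-4, -5, 3]]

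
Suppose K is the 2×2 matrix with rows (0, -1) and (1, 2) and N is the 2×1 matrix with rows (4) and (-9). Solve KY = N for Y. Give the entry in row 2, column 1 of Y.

Left-multiplying both sides by K⁻¹ gives Y = K⁻¹N.
det K = 1, so K⁻¹ = [[2, 1], [-1, 0]].
Y = K⁻¹N = [[2, 1], [-1, 0]] · [[4], [-9]] = [[-1], [-4]].

-4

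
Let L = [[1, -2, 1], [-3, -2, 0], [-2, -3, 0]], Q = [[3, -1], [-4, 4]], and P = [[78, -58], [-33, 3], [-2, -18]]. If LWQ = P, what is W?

W = [[5, -1], [0, 3], [5, -5]]

Isolating W: multiply by L⁻¹ from the left and Q⁻¹ from the right, so W = L⁻¹PQ⁻¹.
det L = 5; the adjugate gives L⁻¹ = [[0, -3/5, 2/5], [0, 2/5, -3/5], [1, 7/5, -8/5]].
Q has determinant 8; Q⁻¹ = [[1/2, 1/8], [1/2, 3/8]].
L⁻¹P = [[19, -9], [-12, 12], [35, -25]].
W = (L⁻¹P)Q⁻¹ = [[5, -1], [0, 3], [5, -5]].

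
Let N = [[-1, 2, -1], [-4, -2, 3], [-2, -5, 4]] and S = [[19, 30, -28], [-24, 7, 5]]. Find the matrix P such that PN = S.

P = [[5, -5, -2], [6, 5, -1]]

Right-multiplying both sides by N⁻¹ gives P = SN⁻¹.
N has determinant -3; N⁻¹ = [[-7/3, 1, -4/3], [-10/3, 2, -7/3], [-16/3, 3, -10/3]].
P = SN⁻¹ = [[19, 30, -28], [-24, 7, 5]] · [[-7/3, 1, -4/3], [-10/3, 2, -7/3], [-16/3, 3, -10/3]] = [[5, -5, -2], [6, 5, -1]].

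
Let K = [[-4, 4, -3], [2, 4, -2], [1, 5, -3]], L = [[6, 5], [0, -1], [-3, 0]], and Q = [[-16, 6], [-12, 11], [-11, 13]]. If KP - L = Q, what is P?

P = [[0, 0], [-4, 2], [-2, -1]]

KP = Q + L = [[-10, 11], [-12, 10], [-14, 13]].
Left-multiplying both sides by K⁻¹ gives P = K⁻¹(Q + L).
det K = 6, so K⁻¹ = [[-1/3, -1/2, 2/3], [2/3, 5/2, -7/3], [1, 4, -4]].
P = K⁻¹(Q + L) = [[0, 0], [-4, 2], [-2, -1]].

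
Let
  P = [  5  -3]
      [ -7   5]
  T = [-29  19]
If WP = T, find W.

W = [[-3, 2]]

Right-multiplying both sides by P⁻¹ gives W = TP⁻¹.
det P = 4, so P⁻¹ = [[5/4, 3/4], [7/4, 5/4]].
W = TP⁻¹ = [[-29, 19]] · [[5/4, 3/4], [7/4, 5/4]] = [[-3, 2]].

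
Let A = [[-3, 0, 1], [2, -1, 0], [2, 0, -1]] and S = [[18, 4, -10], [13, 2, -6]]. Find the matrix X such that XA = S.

A is on the right of X, so right-multiply by A⁻¹: X = SA⁻¹.
det A = -1; the adjugate gives A⁻¹ = [[-1, 0, -1], [-2, -1, -2], [-2, 0, -3]].
X = SA⁻¹ = [[18, 4, -10], [13, 2, -6]] · [[-1, 0, -1], [-2, -1, -2], [-2, 0, -3]] = [[-6, -4, 4], [-5, -2, 1]].

X = [[-6, -4, 4], [-5, -2, 1]]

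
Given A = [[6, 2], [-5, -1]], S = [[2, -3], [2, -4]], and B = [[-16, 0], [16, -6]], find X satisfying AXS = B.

X = A⁻¹BS⁻¹ (apply A⁻¹ on the left and S⁻¹ on the right).
A has determinant 4; A⁻¹ = [[-1/4, -1/2], [5/4, 3/2]].
det S = -2, so S⁻¹ = [[2, -3/2], [1, -1]].
A⁻¹B = [[-4, 3], [4, -9]].
X = (A⁻¹B)S⁻¹ = [[-5, 3], [-1, 3]].

X = [[-5, 3], [-1, 3]]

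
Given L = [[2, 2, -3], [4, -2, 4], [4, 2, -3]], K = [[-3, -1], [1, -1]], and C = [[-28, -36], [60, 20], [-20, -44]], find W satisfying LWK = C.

W = L⁻¹CK⁻¹ (apply L⁻¹ on the left and K⁻¹ on the right).
det L = 4; the adjugate gives L⁻¹ = [[-1/2, 0, 1/2], [7, 3/2, -5], [4, 1, -3]].
det K = 4; the adjugate gives K⁻¹ = [[-1/4, 1/4], [-1/4, -3/4]].
L⁻¹C = [[4, -4], [-6, -2], [8, 8]].
W = (L⁻¹C)K⁻¹ = [[0, 4], [2, 0], [-4, -4]].

W = [[0, 4], [2, 0], [-4, -4]]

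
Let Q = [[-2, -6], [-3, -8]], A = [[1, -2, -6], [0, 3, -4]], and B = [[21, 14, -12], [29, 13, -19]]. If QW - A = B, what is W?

W = [[1, 0, -3], [-4, -2, 4]]

QW = B + A = [[22, 12, -18], [29, 16, -23]].
Q is on the left of W, so left-multiply by Q⁻¹: W = Q⁻¹(B + A).
Q has determinant -2; Q⁻¹ = [[4, -3], [-3/2, 1]].
W = Q⁻¹(B + A) = [[1, 0, -3], [-4, -2, 4]].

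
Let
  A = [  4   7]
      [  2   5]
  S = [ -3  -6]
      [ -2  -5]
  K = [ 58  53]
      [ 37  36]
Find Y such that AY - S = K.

AY = K + S = [[55, 47], [35, 31]].
Since A multiplies Y on the left, Y = A⁻¹(K + S).
det A = 6, so A⁻¹ = [[5/6, -7/6], [-1/3, 2/3]].
Y = A⁻¹(K + S) = [[5, 3], [5, 5]].

Y = [[5, 3], [5, 5]]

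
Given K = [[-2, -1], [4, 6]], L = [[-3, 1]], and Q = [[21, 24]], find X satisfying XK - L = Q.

XK = Q + L = [[18, 25]].
K is on the right of X, so right-multiply by K⁻¹: X = (Q + L)K⁻¹.
det K = -8, so K⁻¹ = [[-3/4, -1/8], [1/2, 1/4]].
X = (Q + L)K⁻¹ = [[-1, 4]].

X = [[-1, 4]]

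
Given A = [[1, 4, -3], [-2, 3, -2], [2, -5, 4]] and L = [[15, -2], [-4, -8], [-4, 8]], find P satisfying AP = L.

P = [[5, 2], [-2, -4], [-6, -4]]

Left-multiplying both sides by A⁻¹ gives P = A⁻¹L.
det A = 6; the adjugate gives A⁻¹ = [[1/3, -1/6, 1/6], [2/3, 5/3, 4/3], [2/3, 13/6, 11/6]].
P = A⁻¹L = [[1/3, -1/6, 1/6], [2/3, 5/3, 4/3], [2/3, 13/6, 11/6]] · [[15, -2], [-4, -8], [-4, 8]] = [[5, 2], [-2, -4], [-6, -4]].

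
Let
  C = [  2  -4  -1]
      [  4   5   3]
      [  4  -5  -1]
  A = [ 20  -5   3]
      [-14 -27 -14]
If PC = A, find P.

P = [[0, 2, 3], [3, -4, -1]]

Right-multiplying both sides by C⁻¹ gives P = AC⁻¹.
det C = -4; the adjugate gives C⁻¹ = [[-5/2, -1/4, 7/4], [-4, -1/2, 5/2], [10, 3/2, -13/2]].
P = AC⁻¹ = [[20, -5, 3], [-14, -27, -14]] · [[-5/2, -1/4, 7/4], [-4, -1/2, 5/2], [10, 3/2, -13/2]] = [[0, 2, 3], [3, -4, -1]].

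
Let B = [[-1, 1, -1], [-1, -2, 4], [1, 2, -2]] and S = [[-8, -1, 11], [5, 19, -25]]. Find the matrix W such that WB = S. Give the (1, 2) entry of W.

B is on the right of W, so right-multiply by B⁻¹: W = SB⁻¹.
det B = 6, so B⁻¹ = [[-2/3, 0, 1/3], [1/3, 1/2, 5/6], [0, 1/2, 1/2]].
W = SB⁻¹ = [[-8, -1, 11], [5, 19, -25]] · [[-2/3, 0, 1/3], [1/3, 1/2, 5/6], [0, 1/2, 1/2]] = [[5, 5, 2], [3, -3, 5]].

5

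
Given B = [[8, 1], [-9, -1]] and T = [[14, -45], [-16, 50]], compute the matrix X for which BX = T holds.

Since B multiplies X on the left, X = B⁻¹T.
det B = 1; the adjugate gives B⁻¹ = [[-1, -1], [9, 8]].
X = B⁻¹T = [[-1, -1], [9, 8]] · [[14, -45], [-16, 50]] = [[2, -5], [-2, -5]].

X = [[2, -5], [-2, -5]]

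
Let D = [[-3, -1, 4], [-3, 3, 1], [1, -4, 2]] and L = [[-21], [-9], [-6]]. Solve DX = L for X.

X = [[6], [3], [0]]

D is on the left of X, so left-multiply by D⁻¹: X = D⁻¹L.
det D = -1; the adjugate gives D⁻¹ = [[-10, 14, 13], [-7, 10, 9], [-9, 13, 12]].
X = D⁻¹L = [[-10, 14, 13], [-7, 10, 9], [-9, 13, 12]] · [[-21], [-9], [-6]] = [[6], [3], [0]].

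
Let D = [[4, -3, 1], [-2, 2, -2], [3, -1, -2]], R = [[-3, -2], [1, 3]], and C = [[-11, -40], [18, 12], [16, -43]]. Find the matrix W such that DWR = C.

W = [[-2, -4], [-1, 1], [4, 5]]

Left-multiply by D⁻¹ and right-multiply by R⁻¹: W = D⁻¹CR⁻¹.
det D = 2, so D⁻¹ = [[-3, -7/2, 2], [-5, -11/2, 3], [-2, -5/2, 1]].
det R = -7, so R⁻¹ = [[-3/7, -2/7], [1/7, 3/7]].
D⁻¹C = [[2, -8], [4, 5], [-7, 7]].
W = (D⁻¹C)R⁻¹ = [[-2, -4], [-1, 1], [4, 5]].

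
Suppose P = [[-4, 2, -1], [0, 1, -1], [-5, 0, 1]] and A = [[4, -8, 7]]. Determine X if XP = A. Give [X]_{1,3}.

0

Since P sits to the right of X, X = AP⁻¹.
P has determinant 1; P⁻¹ = [[1, -2, -1], [5, -9, -4], [5, -10, -4]].
X = AP⁻¹ = [[4, -8, 7]] · [[1, -2, -1], [5, -9, -4], [5, -10, -4]] = [[-1, -6, 0]].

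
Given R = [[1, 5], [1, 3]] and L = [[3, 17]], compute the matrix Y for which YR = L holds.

Since R sits to the right of Y, Y = LR⁻¹.
det R = -2; the adjugate gives R⁻¹ = [[-3/2, 5/2], [1/2, -1/2]].
Y = LR⁻¹ = [[3, 17]] · [[-3/2, 5/2], [1/2, -1/2]] = [[4, -1]].

Y = [[4, -1]]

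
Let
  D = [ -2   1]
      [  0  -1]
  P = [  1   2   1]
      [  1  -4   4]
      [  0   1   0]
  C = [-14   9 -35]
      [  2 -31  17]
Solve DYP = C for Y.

Y = [[5, 1, 5], [3, -5, 5]]

Isolating Y: multiply by D⁻¹ from the left and P⁻¹ from the right, so Y = D⁻¹CP⁻¹.
det D = 2, so D⁻¹ = [[-1/2, -1/2], [0, -1]].
det P = -3; the adjugate gives P⁻¹ = [[4/3, -1/3, -4], [0, 0, 1], [-1/3, 1/3, 2]].
D⁻¹C = [[6, 11, 9], [-2, 31, -17]].
Y = (D⁻¹C)P⁻¹ = [[5, 1, 5], [3, -5, 5]].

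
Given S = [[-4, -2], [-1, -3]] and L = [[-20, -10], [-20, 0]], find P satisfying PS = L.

S is on the right of P, so right-multiply by S⁻¹: P = LS⁻¹.
S has determinant 10; S⁻¹ = [[-3/10, 1/5], [1/10, -2/5]].
P = LS⁻¹ = [[-20, -10], [-20, 0]] · [[-3/10, 1/5], [1/10, -2/5]] = [[5, 0], [6, -4]].

P = [[5, 0], [6, -4]]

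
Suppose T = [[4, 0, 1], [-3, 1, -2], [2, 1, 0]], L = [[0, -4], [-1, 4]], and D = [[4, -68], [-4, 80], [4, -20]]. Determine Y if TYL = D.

Isolating Y: multiply by T⁻¹ from the left and L⁻¹ from the right, so Y = T⁻¹DL⁻¹.
det T = 3, so T⁻¹ = [[2/3, 1/3, -1/3], [-4/3, -2/3, 5/3], [-5/3, -4/3, 4/3]].
L has determinant -4; L⁻¹ = [[-1, -1], [-1/4, 0]].
T⁻¹D = [[0, -12], [4, 4], [4, -20]].
Y = (T⁻¹D)L⁻¹ = [[3, 0], [-5, -4], [1, -4]].

Y = [[3, 0], [-5, -4], [1, -4]]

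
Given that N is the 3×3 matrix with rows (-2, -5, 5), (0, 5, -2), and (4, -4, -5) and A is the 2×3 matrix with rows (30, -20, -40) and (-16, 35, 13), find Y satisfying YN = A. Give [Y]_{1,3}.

N is on the right of Y, so right-multiply by N⁻¹: Y = AN⁻¹.
det N = 6, so N⁻¹ = [[-11/2, -15/2, -5/2], [-4/3, -5/3, -2/3], [-10/3, -14/3, -5/3]].
Y = AN⁻¹ = [[30, -20, -40], [-16, 35, 13]] · [[-11/2, -15/2, -5/2], [-4/3, -5/3, -2/3], [-10/3, -14/3, -5/3]] = [[-5, -5, 5], [-2, 1, -5]].

5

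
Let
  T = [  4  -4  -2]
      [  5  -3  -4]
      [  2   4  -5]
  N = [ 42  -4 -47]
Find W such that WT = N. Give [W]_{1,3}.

5

Right-multiplying both sides by T⁻¹ gives W = NT⁻¹.
det T = 4; the adjugate gives T⁻¹ = [[31/4, -7, 5/2], [17/4, -4, 3/2], [13/2, -6, 2]].
W = NT⁻¹ = [[42, -4, -47]] · [[31/4, -7, 5/2], [17/4, -4, 3/2], [13/2, -6, 2]] = [[3, 4, 5]].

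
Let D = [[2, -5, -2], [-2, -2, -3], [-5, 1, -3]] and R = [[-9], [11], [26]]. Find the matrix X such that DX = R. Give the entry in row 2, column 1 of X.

Left-multiplying both sides by D⁻¹ gives X = D⁻¹R.
D has determinant -3; D⁻¹ = [[-3, 17/3, -11/3], [-3, 16/3, -10/3], [4, -23/3, 14/3]].
X = D⁻¹R = [[-3, 17/3, -11/3], [-3, 16/3, -10/3], [4, -23/3, 14/3]] · [[-9], [11], [26]] = [[-6], [-1], [1]].

-1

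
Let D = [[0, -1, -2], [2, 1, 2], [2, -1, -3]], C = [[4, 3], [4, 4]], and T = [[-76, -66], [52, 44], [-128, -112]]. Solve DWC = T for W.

Left-multiply by D⁻¹ and right-multiply by C⁻¹: W = D⁻¹TC⁻¹.
det D = -2; the adjugate gives D⁻¹ = [[1/2, 1/2, 0], [-5, -2, 2], [2, 1, -1]].
det C = 4; the adjugate gives C⁻¹ = [[1, -3/4], [-1, 1]].
D⁻¹T = [[-12, -11], [20, 18], [28, 24]].
W = (D⁻¹T)C⁻¹ = [[-1, -2], [2, 3], [4, 3]].

W = [[-1, -2], [2, 3], [4, 3]]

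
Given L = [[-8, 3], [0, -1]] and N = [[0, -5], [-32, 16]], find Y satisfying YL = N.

Y = [[0, 5], [4, -4]]

Since L sits to the right of Y, Y = NL⁻¹.
det L = 8, so L⁻¹ = [[-1/8, -3/8], [0, -1]].
Y = NL⁻¹ = [[0, -5], [-32, 16]] · [[-1/8, -3/8], [0, -1]] = [[0, 5], [4, -4]].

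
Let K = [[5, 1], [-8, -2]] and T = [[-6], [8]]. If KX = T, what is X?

X = [[-2], [4]]

K is on the left of X, so left-multiply by K⁻¹: X = K⁻¹T.
det K = -2, so K⁻¹ = [[1, 1/2], [-4, -5/2]].
X = K⁻¹T = [[1, 1/2], [-4, -5/2]] · [[-6], [8]] = [[-2], [4]].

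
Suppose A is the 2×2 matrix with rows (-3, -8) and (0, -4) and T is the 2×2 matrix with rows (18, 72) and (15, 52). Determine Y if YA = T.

Y = [[-6, -6], [-5, -3]]

Since A sits to the right of Y, Y = TA⁻¹.
det A = 12, so A⁻¹ = [[-1/3, 2/3], [0, -1/4]].
Y = TA⁻¹ = [[18, 72], [15, 52]] · [[-1/3, 2/3], [0, -1/4]] = [[-6, -6], [-5, -3]].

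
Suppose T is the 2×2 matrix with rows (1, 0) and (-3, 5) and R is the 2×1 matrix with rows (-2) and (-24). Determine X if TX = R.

Since T multiplies X on the left, X = T⁻¹R.
det T = 5; the adjugate gives T⁻¹ = [[1, 0], [3/5, 1/5]].
X = T⁻¹R = [[1, 0], [3/5, 1/5]] · [[-2], [-24]] = [[-2], [-6]].

X = [[-2], [-6]]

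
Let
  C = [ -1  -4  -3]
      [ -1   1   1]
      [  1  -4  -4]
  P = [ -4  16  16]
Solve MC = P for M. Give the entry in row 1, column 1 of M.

0

Right-multiplying both sides by C⁻¹ gives M = PC⁻¹.
det C = 3; the adjugate gives C⁻¹ = [[0, -4/3, -1/3], [-1, 7/3, 4/3], [1, -8/3, -5/3]].
M = PC⁻¹ = [[-4, 16, 16]] · [[0, -4/3, -1/3], [-1, 7/3, 4/3], [1, -8/3, -5/3]] = [[0, 0, -4]].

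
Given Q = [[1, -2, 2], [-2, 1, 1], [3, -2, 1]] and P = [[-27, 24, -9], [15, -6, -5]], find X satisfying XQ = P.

Since Q sits to the right of X, X = PQ⁻¹.
Q has determinant -5; Q⁻¹ = [[-3/5, 2/5, 4/5], [-1, 1, 1], [-1/5, 4/5, 3/5]].
X = PQ⁻¹ = [[-27, 24, -9], [15, -6, -5]] · [[-3/5, 2/5, 4/5], [-1, 1, 1], [-1/5, 4/5, 3/5]] = [[-6, 6, -3], [-2, -4, 3]].

X = [[-6, 6, -3], [-2, -4, 3]]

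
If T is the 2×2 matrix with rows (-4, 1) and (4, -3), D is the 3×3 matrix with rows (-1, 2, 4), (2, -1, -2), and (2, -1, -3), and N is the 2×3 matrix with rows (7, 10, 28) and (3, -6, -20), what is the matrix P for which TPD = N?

P = T⁻¹ND⁻¹ (apply T⁻¹ on the left and D⁻¹ on the right).
det T = 8; the adjugate gives T⁻¹ = [[-3/8, -1/8], [-1/2, -1/2]].
det D = 3; the adjugate gives D⁻¹ = [[1/3, 2/3, 0], [2/3, -5/3, 2], [0, 1, -1]].
T⁻¹N = [[-3, -3, -8], [-5, -2, -4]].
P = (T⁻¹N)D⁻¹ = [[-3, -5, 2], [-3, -4, 0]].

P = [[-3, -5, 2], [-3, -4, 0]]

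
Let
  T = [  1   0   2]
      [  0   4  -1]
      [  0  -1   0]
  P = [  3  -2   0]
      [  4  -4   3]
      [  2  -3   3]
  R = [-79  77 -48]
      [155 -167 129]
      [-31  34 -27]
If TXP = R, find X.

Left-multiply by T⁻¹ and right-multiply by P⁻¹: X = T⁻¹RP⁻¹.
det T = -1; the adjugate gives T⁻¹ = [[1, 2, 8], [0, 0, -1], [0, -1, -4]].
det P = 3, so P⁻¹ = [[-1, 2, -2], [-2, 3, -3], [-4/3, 5/3, -4/3]].
T⁻¹R = [[-17, 15, -6], [31, -34, 27], [-31, 31, -21]].
X = (T⁻¹R)P⁻¹ = [[-5, 1, -3], [1, 5, 4], [-3, -4, -3]].

X = [[-5, 1, -3], [1, 5, 4], [-3, -4, -3]]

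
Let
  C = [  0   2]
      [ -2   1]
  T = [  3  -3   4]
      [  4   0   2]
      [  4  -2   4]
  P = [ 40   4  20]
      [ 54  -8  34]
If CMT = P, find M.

Left-multiply by C⁻¹ and right-multiply by T⁻¹: M = C⁻¹PT⁻¹.
det C = 4, so C⁻¹ = [[1/4, -1/2], [1/2, 0]].
T has determinant 4; T⁻¹ = [[1, 1, -3/2], [-2, -1, 5/2], [-2, -3/2, 3]].
C⁻¹P = [[-17, 5, -12], [20, 2, 10]].
M = (C⁻¹P)T⁻¹ = [[-3, -4, 2], [-4, 3, 5]].

M = [[-3, -4, 2], [-4, 3, 5]]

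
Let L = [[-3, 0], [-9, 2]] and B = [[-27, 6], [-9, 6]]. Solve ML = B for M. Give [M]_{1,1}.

0

Since L sits to the right of M, M = BL⁻¹.
L has determinant -6; L⁻¹ = [[-1/3, 0], [-3/2, 1/2]].
M = BL⁻¹ = [[-27, 6], [-9, 6]] · [[-1/3, 0], [-3/2, 1/2]] = [[0, 3], [-6, 3]].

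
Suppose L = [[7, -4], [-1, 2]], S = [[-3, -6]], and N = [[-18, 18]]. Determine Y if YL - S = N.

Y = [[-3, 0]]

YL = N + S = [[-21, 12]].
Right-multiplying both sides by L⁻¹ gives Y = (N + S)L⁻¹.
det L = 10, so L⁻¹ = [[1/5, 2/5], [1/10, 7/10]].
Y = (N + S)L⁻¹ = [[-3, 0]].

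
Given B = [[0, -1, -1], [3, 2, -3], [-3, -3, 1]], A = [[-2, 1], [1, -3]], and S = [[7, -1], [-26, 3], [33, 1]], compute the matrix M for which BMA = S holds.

Isolating M: multiply by B⁻¹ from the left and A⁻¹ from the right, so M = B⁻¹SA⁻¹.
B has determinant -3; B⁻¹ = [[7/3, -4/3, -5/3], [-2, 1, 1], [1, -1, -1]].
A has determinant 5; A⁻¹ = [[-3/5, -1/5], [-1/5, -2/5]].
B⁻¹S = [[-4, -8], [-7, 6], [0, -5]].
M = (B⁻¹S)A⁻¹ = [[4, 4], [3, -1], [1, 2]].

M = [[4, 4], [3, -1], [1, 2]]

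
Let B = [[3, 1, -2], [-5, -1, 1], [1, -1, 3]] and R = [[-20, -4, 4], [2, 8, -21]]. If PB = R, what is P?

P = [[0, 4, 0], [1, -1, -6]]

Since B sits to the right of P, P = RB⁻¹.
B has determinant -2; B⁻¹ = [[1, 1/2, 1/2], [-8, -11/2, -7/2], [-3, -2, -1]].
P = RB⁻¹ = [[-20, -4, 4], [2, 8, -21]] · [[1, 1/2, 1/2], [-8, -11/2, -7/2], [-3, -2, -1]] = [[0, 4, 0], [1, -1, -6]].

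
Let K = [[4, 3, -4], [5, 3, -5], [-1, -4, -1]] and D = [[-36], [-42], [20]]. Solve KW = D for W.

Since K multiplies W on the left, W = K⁻¹D.
K has determinant 6; K⁻¹ = [[-23/6, 19/6, -1/2], [5/3, -4/3, 0], [-17/6, 13/6, -1/2]].
W = K⁻¹D = [[-23/6, 19/6, -1/2], [5/3, -4/3, 0], [-17/6, 13/6, -1/2]] · [[-36], [-42], [20]] = [[-5], [-4], [1]].

W = [[-5], [-4], [1]]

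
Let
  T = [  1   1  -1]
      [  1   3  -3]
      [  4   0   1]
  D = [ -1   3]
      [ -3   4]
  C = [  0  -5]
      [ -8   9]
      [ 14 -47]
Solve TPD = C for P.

P = [[-4, 0], [0, 2], [-1, 1]]

Left-multiply by T⁻¹ and right-multiply by D⁻¹: P = T⁻¹CD⁻¹.
det T = 2; the adjugate gives T⁻¹ = [[3/2, -1/2, 0], [-13/2, 5/2, 1], [-6, 2, 1]].
D has determinant 5; D⁻¹ = [[4/5, -3/5], [3/5, -1/5]].
T⁻¹C = [[4, -12], [-6, 8], [-2, 1]].
P = (T⁻¹C)D⁻¹ = [[-4, 0], [0, 2], [-1, 1]].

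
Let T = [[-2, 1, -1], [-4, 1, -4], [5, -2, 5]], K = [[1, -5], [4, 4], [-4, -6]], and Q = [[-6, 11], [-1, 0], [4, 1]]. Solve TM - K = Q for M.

TM = Q + K = [[-5, 6], [3, 4], [0, -5]].
Since T multiplies M on the left, M = T⁻¹(Q + K).
det T = 3; the adjugate gives T⁻¹ = [[-1, -1, -1], [0, -5/3, -4/3], [1, 1/3, 2/3]].
M = T⁻¹(Q + K) = [[2, -5], [-5, 0], [-4, 4]].

M = [[2, -5], [-5, 0], [-4, 4]]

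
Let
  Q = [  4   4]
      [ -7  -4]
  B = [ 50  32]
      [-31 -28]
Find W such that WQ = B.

W = [[2, -6], [-6, 1]]

Q is on the right of W, so right-multiply by Q⁻¹: W = BQ⁻¹.
det Q = 12; the adjugate gives Q⁻¹ = [[-1/3, -1/3], [7/12, 1/3]].
W = BQ⁻¹ = [[50, 32], [-31, -28]] · [[-1/3, -1/3], [7/12, 1/3]] = [[2, -6], [-6, 1]].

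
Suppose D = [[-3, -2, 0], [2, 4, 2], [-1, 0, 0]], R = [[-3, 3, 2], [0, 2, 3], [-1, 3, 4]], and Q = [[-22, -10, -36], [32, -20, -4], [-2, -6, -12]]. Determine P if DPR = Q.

P = [[-2, 0, 4], [-2, 4, -2], [1, -4, -1]]

Isolating P: multiply by D⁻¹ from the left and R⁻¹ from the right, so P = D⁻¹QR⁻¹.
det D = 4, so D⁻¹ = [[0, 0, -1], [-1/2, 0, 3/2], [1, 1/2, -2]].
R has determinant -2; R⁻¹ = [[1/2, 3, -5/2], [3/2, 5, -9/2], [-1, -3, 3]].
D⁻¹Q = [[2, 6, 12], [8, -4, 0], [-2, -8, -14]].
P = (D⁻¹Q)R⁻¹ = [[-2, 0, 4], [-2, 4, -2], [1, -4, -1]].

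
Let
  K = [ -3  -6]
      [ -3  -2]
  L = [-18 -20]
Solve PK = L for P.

P = [[2, 4]]

Since K sits to the right of P, P = LK⁻¹.
det K = -12; the adjugate gives K⁻¹ = [[1/6, -1/2], [-1/4, 1/4]].
P = LK⁻¹ = [[-18, -20]] · [[1/6, -1/2], [-1/4, 1/4]] = [[2, 4]].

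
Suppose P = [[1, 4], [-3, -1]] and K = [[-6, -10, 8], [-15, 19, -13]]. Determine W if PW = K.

W = [[6, -6, 4], [-3, -1, 1]]

Since P multiplies W on the left, W = P⁻¹K.
P has determinant 11; P⁻¹ = [[-1/11, -4/11], [3/11, 1/11]].
W = P⁻¹K = [[-1/11, -4/11], [3/11, 1/11]] · [[-6, -10, 8], [-15, 19, -13]] = [[6, -6, 4], [-3, -1, 1]].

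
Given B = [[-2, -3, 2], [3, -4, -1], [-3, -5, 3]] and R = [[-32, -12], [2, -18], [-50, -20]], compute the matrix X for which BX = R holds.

X = [[4, -1], [4, 4], [-6, -1]]

Left-multiplying both sides by B⁻¹ gives X = B⁻¹R.
det B = -2; the adjugate gives B⁻¹ = [[17/2, 1/2, -11/2], [3, 0, -2], [27/2, 1/2, -17/2]].
X = B⁻¹R = [[17/2, 1/2, -11/2], [3, 0, -2], [27/2, 1/2, -17/2]] · [[-32, -12], [2, -18], [-50, -20]] = [[4, -1], [4, 4], [-6, -1]].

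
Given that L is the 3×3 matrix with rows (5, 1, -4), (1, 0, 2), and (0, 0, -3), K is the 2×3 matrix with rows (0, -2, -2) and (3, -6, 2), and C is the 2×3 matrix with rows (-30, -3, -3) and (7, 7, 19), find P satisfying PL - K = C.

P = [[-5, -5, 5], [1, 5, -5]]

PL = C + K = [[-30, -5, -5], [10, 1, 21]].
L is on the right of P, so right-multiply by L⁻¹: P = (C + K)L⁻¹.
det L = 3; the adjugate gives L⁻¹ = [[0, 1, 2/3], [1, -5, -14/3], [0, 0, -1/3]].
P = (C + K)L⁻¹ = [[-5, -5, 5], [1, 5, -5]].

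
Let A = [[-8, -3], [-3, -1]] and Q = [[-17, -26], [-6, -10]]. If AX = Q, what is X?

Left-multiplying both sides by A⁻¹ gives X = A⁻¹Q.
det A = -1, so A⁻¹ = [[1, -3], [-3, 8]].
X = A⁻¹Q = [[1, -3], [-3, 8]] · [[-17, -26], [-6, -10]] = [[1, 4], [3, -2]].

X = [[1, 4], [3, -2]]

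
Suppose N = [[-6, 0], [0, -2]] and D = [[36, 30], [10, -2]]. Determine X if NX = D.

X = [[-6, -5], [-5, 1]]

Left-multiplying both sides by N⁻¹ gives X = N⁻¹D.
det N = 12; the adjugate gives N⁻¹ = [[-1/6, 0], [0, -1/2]].
X = N⁻¹D = [[-1/6, 0], [0, -1/2]] · [[36, 30], [10, -2]] = [[-6, -5], [-5, 1]].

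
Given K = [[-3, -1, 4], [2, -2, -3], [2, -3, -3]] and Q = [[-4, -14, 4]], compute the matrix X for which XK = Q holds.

Right-multiplying both sides by K⁻¹ gives X = QK⁻¹.
det K = 1; the adjugate gives K⁻¹ = [[-3, -15, 11], [0, 1, -1], [-2, -11, 8]].
X = QK⁻¹ = [[-4, -14, 4]] · [[-3, -15, 11], [0, 1, -1], [-2, -11, 8]] = [[4, 2, 2]].

X = [[4, 2, 2]]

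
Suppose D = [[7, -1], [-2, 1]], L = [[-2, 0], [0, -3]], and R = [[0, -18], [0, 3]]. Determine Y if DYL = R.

Y = [[0, 1], [0, 1]]

Y = D⁻¹RL⁻¹ (apply D⁻¹ on the left and L⁻¹ on the right).
det D = 5, so D⁻¹ = [[1/5, 1/5], [2/5, 7/5]].
det L = 6; the adjugate gives L⁻¹ = [[-1/2, 0], [0, -1/3]].
D⁻¹R = [[0, -3], [0, -3]].
Y = (D⁻¹R)L⁻¹ = [[0, 1], [0, 1]].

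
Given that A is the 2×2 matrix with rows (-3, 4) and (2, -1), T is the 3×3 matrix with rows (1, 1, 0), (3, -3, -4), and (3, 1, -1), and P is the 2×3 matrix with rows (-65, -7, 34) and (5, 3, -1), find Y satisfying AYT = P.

Y = [[0, -1, -2], [-2, -2, -5]]

Left-multiply by A⁻¹ and right-multiply by T⁻¹: Y = A⁻¹PT⁻¹.
A has determinant -5; A⁻¹ = [[1/5, 4/5], [2/5, 3/5]].
det T = -2; the adjugate gives T⁻¹ = [[-7/2, -1/2, 2], [9/2, 1/2, -2], [-6, -1, 3]].
A⁻¹P = [[-9, 1, 6], [-23, -1, 13]].
Y = (A⁻¹P)T⁻¹ = [[0, -1, -2], [-2, -2, -5]].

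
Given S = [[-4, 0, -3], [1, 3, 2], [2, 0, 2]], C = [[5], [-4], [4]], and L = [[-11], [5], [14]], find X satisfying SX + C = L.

SX = L − C = [[-16], [9], [10]].
Left-multiplying both sides by S⁻¹ gives X = S⁻¹(L − C).
S has determinant -6; S⁻¹ = [[-1, 0, -3/2], [-1/3, 1/3, -5/6], [1, 0, 2]].
X = S⁻¹(L − C) = [[1], [0], [4]].

X = [[1], [0], [4]]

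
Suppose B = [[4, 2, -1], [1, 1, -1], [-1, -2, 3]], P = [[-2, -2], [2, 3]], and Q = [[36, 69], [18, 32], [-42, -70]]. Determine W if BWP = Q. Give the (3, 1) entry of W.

W = B⁻¹QP⁻¹ (apply B⁻¹ on the left and P⁻¹ on the right).
B has determinant 1; B⁻¹ = [[1, -4, -1], [-2, 11, 3], [-1, 6, 2]].
det P = -2; the adjugate gives P⁻¹ = [[-3/2, -1], [1, 1]].
B⁻¹Q = [[6, 11], [0, 4], [-12, -17]].
W = (B⁻¹Q)P⁻¹ = [[2, 5], [4, 4], [1, -5]].

1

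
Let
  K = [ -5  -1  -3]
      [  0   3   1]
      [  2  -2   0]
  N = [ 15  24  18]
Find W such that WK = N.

Since K sits to the right of W, W = NK⁻¹.
det K = 6, so K⁻¹ = [[1/3, 1, 4/3], [1/3, 1, 5/6], [-1, -2, -5/2]].
W = NK⁻¹ = [[15, 24, 18]] · [[1/3, 1, 4/3], [1/3, 1, 5/6], [-1, -2, -5/2]] = [[-5, 3, -5]].

W = [[-5, 3, -5]]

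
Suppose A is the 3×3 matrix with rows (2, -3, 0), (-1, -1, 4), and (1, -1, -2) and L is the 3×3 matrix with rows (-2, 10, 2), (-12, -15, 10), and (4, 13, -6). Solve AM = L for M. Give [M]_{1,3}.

Left-multiplying both sides by A⁻¹ gives M = A⁻¹L.
A has determinant 6; A⁻¹ = [[1, -1, -2], [1/3, -2/3, -4/3], [1/3, -1/6, -5/6]].
M = A⁻¹L = [[1, -1, -2], [1/3, -2/3, -4/3], [1/3, -1/6, -5/6]] · [[-2, 10, 2], [-12, -15, 10], [4, 13, -6]] = [[2, -1, 4], [2, -4, 2], [-2, -5, 4]].

4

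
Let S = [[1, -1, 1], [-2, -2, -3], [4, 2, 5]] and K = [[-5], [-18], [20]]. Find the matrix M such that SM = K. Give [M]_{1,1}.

S is on the left of M, so left-multiply by S⁻¹: M = S⁻¹K.
S has determinant 2; S⁻¹ = [[-2, 7/2, 5/2], [-1, 1/2, 1/2], [2, -3, -2]].
M = S⁻¹K = [[-2, 7/2, 5/2], [-1, 1/2, 1/2], [2, -3, -2]] · [[-5], [-18], [20]] = [[-3], [6], [4]].

-3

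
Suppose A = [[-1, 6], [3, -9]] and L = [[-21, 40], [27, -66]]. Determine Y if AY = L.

Y = [[-3, -4], [-4, 6]]

Since A multiplies Y on the left, Y = A⁻¹L.
det A = -9, so A⁻¹ = [[1, 2/3], [1/3, 1/9]].
Y = A⁻¹L = [[1, 2/3], [1/3, 1/9]] · [[-21, 40], [27, -66]] = [[-3, -4], [-4, 6]].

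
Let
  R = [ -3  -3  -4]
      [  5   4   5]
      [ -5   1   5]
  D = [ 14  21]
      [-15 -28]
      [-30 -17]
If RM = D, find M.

Left-multiplying both sides by R⁻¹ gives M = R⁻¹D.
R has determinant 5; R⁻¹ = [[3, 11/5, 1/5], [-10, -7, -1], [5, 18/5, 3/5]].
M = R⁻¹D = [[3, 11/5, 1/5], [-10, -7, -1], [5, 18/5, 3/5]] · [[14, 21], [-15, -28], [-30, -17]] = [[3, -2], [-5, 3], [-2, -6]].

M = [[3, -2], [-5, 3], [-2, -6]]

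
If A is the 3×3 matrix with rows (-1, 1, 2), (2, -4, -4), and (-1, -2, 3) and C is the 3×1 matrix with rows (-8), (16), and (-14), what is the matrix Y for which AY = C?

Y = [[-4], [0], [-6]]

Left-multiplying both sides by A⁻¹ gives Y = A⁻¹C.
det A = 2, so A⁻¹ = [[-10, -7/2, 2], [-1, -1/2, 0], [-4, -3/2, 1]].
Y = A⁻¹C = [[-10, -7/2, 2], [-1, -1/2, 0], [-4, -3/2, 1]] · [[-8], [16], [-14]] = [[-4], [0], [-6]].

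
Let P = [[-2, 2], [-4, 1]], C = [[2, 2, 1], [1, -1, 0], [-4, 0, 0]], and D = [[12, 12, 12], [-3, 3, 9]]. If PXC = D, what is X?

Left-multiply by P⁻¹ and right-multiply by C⁻¹: X = P⁻¹DC⁻¹.
P has determinant 6; P⁻¹ = [[1/6, -1/3], [2/3, -1/3]].
det C = -4, so C⁻¹ = [[0, 0, -1/4], [0, -1, -1/4], [1, 2, 1]].
P⁻¹D = [[3, 1, -1], [9, 7, 5]].
X = (P⁻¹D)C⁻¹ = [[-1, -3, -2], [5, 3, 1]].

X = [[-1, -3, -2], [5, 3, 1]]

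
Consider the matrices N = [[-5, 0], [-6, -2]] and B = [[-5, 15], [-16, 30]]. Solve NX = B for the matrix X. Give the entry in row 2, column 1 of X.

Left-multiplying both sides by N⁻¹ gives X = N⁻¹B.
det N = 10, so N⁻¹ = [[-1/5, 0], [3/5, -1/2]].
X = N⁻¹B = [[-1/5, 0], [3/5, -1/2]] · [[-5, 15], [-16, 30]] = [[1, -3], [5, -6]].

5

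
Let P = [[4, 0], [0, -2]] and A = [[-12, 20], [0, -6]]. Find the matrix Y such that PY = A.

Y = [[-3, 5], [0, 3]]

Since P multiplies Y on the left, Y = P⁻¹A.
det P = -8, so P⁻¹ = [[1/4, 0], [0, -1/2]].
Y = P⁻¹A = [[1/4, 0], [0, -1/2]] · [[-12, 20], [0, -6]] = [[-3, 5], [0, 3]].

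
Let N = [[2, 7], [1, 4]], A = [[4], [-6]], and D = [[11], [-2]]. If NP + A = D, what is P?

NP = D − A = [[7], [4]].
N is on the left of P, so left-multiply by N⁻¹: P = N⁻¹(D − A).
det N = 1, so N⁻¹ = [[4, -7], [-1, 2]].
P = N⁻¹(D − A) = [[0], [1]].

P = [[0], [1]]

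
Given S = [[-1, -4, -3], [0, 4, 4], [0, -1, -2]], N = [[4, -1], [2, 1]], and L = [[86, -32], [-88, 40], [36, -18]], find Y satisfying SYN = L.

Y = [[-2, -2], [-2, 0], [-5, 3]]

Y = S⁻¹LN⁻¹ (apply S⁻¹ on the left and N⁻¹ on the right).
det S = 4, so S⁻¹ = [[-1, -5/4, -1], [0, 1/2, 1], [0, -1/4, -1]].
det N = 6; the adjugate gives N⁻¹ = [[1/6, 1/6], [-1/3, 2/3]].
S⁻¹L = [[-12, 0], [-8, 2], [-14, 8]].
Y = (S⁻¹L)N⁻¹ = [[-2, -2], [-2, 0], [-5, 3]].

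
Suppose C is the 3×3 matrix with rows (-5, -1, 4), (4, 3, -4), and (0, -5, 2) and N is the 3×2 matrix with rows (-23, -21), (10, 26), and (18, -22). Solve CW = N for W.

W = [[1, -1], [-6, 2], [-6, -6]]

Since C multiplies W on the left, W = C⁻¹N.
det C = -2, so C⁻¹ = [[7, 9, 4], [4, 5, 2], [10, 25/2, 11/2]].
W = C⁻¹N = [[7, 9, 4], [4, 5, 2], [10, 25/2, 11/2]] · [[-23, -21], [10, 26], [18, -22]] = [[1, -1], [-6, 2], [-6, -6]].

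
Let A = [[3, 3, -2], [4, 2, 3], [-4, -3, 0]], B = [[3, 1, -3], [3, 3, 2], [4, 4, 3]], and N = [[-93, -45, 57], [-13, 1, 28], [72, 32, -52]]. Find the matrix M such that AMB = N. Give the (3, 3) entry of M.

Isolating M: multiply by A⁻¹ from the left and B⁻¹ from the right, so M = A⁻¹NB⁻¹.
det A = -1; the adjugate gives A⁻¹ = [[-9, -6, -13], [12, 8, 17], [4, 3, 6]].
det B = 2; the adjugate gives B⁻¹ = [[1/2, -15/2, 11/2], [-1/2, 21/2, -15/2], [0, -4, 3]].
A⁻¹N = [[-21, -17, -5], [4, 12, 24], [21, 15, 0]].
M = (A⁻¹N)B⁻¹ = [[-2, -1, -3], [-4, 0, 4], [3, 0, 3]].

3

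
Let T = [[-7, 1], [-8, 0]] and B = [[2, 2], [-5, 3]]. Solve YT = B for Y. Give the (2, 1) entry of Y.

Right-multiplying both sides by T⁻¹ gives Y = BT⁻¹.
det T = 8; the adjugate gives T⁻¹ = [[0, -1/8], [1, -7/8]].
Y = BT⁻¹ = [[2, 2], [-5, 3]] · [[0, -1/8], [1, -7/8]] = [[2, -2], [3, -2]].

3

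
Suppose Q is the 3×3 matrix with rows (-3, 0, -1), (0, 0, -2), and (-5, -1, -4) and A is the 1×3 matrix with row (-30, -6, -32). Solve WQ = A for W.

Since Q sits to the right of W, W = AQ⁻¹.
det Q = 6, so Q⁻¹ = [[-1/3, 1/6, 0], [5/3, 7/6, -1], [0, -1/2, 0]].
W = AQ⁻¹ = [[-30, -6, -32]] · [[-1/3, 1/6, 0], [5/3, 7/6, -1], [0, -1/2, 0]] = [[0, 4, 6]].

W = [[0, 4, 6]]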